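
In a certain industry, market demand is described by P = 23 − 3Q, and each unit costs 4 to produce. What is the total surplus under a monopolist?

Monopoly sets MR = MC: 23 − 6Q = 4 ⇒ Q = 19/6, P = 23 − 3·19/6 = 13.5.
CS = ½·(23 − 13.5)·19/6 = 361/24; PS = (13.5 − 4)·19/6 = 361/12; TS = 45.125.

TS = 45.125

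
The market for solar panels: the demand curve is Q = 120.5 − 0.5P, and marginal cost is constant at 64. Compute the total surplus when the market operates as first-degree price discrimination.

Inverting demand: P = 241 − 2Q.
With perfect price discrimination, output is the efficient level Q = 88.5 (where demand meets MC), but every buyer pays their willingness to pay: CS = 0 and PS = total surplus.
TS = 7832.25 (equal to competitive TS).

TS = 7832.25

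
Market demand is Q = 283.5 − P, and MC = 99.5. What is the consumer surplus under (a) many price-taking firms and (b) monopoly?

Inverting demand: P = 283.5 − Q.
Perfect competition: P = MC = 99.5, so 283.5 − Q = 99.5 and Q = 184.
CS = ½·(283.5 − 99.5)·184 = 16928.
Monopoly sets MR = MC: 283.5 − 2Q = 99.5 ⇒ Q = 92, P = 283.5 − 92 = 191.5.
CS = ½·(283.5 − 191.5)·92 = 4232.

Competition: CS = 16928; Monopoly: CS = 4232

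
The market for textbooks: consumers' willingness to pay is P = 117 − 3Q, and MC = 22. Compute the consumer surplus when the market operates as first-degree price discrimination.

CS = 0

Under first-degree price discrimination the firm charges each unit its demand price and produces up to where P = MC, i.e. Q = 95/3. Consumer surplus is zero; producer surplus equals total surplus.
CS = 0.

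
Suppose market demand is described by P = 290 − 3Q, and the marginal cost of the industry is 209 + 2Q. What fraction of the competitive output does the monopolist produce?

Q_m/Q_c = 0.625

A monopolist chooses Q where MR = MC. MR = 290 − 6Q; setting this equal to 209 + 2Q gives Q = 10.125 and P = 259.625.
Competitive equilibrium sets price equal to marginal cost: 290 − 3Q = 209 + 2Q, so Q = 16.2 and P = 241.4.
Ratio Q_m/Q_c = 10.125/16.2 = 0.625.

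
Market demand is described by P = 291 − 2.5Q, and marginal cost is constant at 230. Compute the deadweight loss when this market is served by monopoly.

Perfect competition: P = MC = 230, so 291 − 2.5Q = 230 and Q = 24.4.
Monopoly sets MR = MC: 291 − 5Q = 230 ⇒ Q = 12.2, P = 291 − 2.5·12.2 = 260.5.
DWL is the triangle between Q = 12.2 and Q = 24.4: ½·(24.4 − 12.2)·(260.5 − 230) = 186.05.

DWL = 186.05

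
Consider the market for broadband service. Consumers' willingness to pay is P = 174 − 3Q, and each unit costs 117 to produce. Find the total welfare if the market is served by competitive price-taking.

Competitive firms price at marginal cost: P = 117, giving Q = 19.
CS = ½·(174 − 117)·19 = 541.5; PS = (117 − 117)·19 = 0; TS = 541.5.

TS = 541.5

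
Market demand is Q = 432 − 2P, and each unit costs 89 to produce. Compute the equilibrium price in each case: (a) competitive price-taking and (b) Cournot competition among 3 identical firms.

Competition: P = 89; Cournot: P = 120.75

Inverting demand: P = 216 − 0.5Q.
Perfect competition: P = MC = 89, so 216 − 0.5Q = 89 and Q = 254.
In a 3-firm Cournot equilibrium, symmetry and the first-order condition give q = (216 − 89)/(2) = 63.5. So Q = 190.5 and P = 120.75.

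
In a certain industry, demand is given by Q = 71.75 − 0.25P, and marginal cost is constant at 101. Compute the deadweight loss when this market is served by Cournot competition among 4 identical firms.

DWL = 172.98

Inverting demand: P = 287 − 4Q.
Under competition P = MC = 101, so Q = (287 − 101)/4 = 46.5.
With 4 symmetric Cournot firms, each firm's FOC gives 287 − 20q = 101, so q = 9.3, Q = 4·9.3 = 37.2, and P = 138.2.
DWL is the triangle between Q = 37.2 and Q = 46.5: ½·(46.5 − 37.2)·(138.2 − 101) = 172.98.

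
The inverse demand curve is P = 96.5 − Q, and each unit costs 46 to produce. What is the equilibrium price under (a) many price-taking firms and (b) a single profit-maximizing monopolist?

Competitive firms price at marginal cost: P = 46, giving Q = 50.5.
Monopoly sets MR = MC: 96.5 − 2Q = 46 ⇒ Q = 25.25, P = 96.5 − 25.25 = 71.25.

Competition: P = 46; Monopoly: P = 71.25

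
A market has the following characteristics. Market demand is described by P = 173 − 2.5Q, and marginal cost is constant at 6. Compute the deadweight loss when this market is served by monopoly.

Perfect competition: P = MC = 6, so 173 − 2.5Q = 6 and Q = 66.8.
The monopolist equates marginal revenue to marginal cost: 173 − 5Q = 6, so Q = 33.4. From demand, P = 89.5.
DWL is the triangle between Q = 33.4 and Q = 66.8: ½·(66.8 − 33.4)·(89.5 − 6) = 1394.45.

DWL = 1394.45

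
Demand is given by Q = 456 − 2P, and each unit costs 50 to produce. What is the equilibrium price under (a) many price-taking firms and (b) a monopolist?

Inverting demand: P = 228 − 0.5Q.
Perfect competition: P = MC = 50, so 228 − 0.5Q = 50 and Q = 356.
The monopolist equates marginal revenue to marginal cost: 228 − Q = 50, so Q = 178. From demand, P = 139.

Competition: P = 50; Monopoly: P = 139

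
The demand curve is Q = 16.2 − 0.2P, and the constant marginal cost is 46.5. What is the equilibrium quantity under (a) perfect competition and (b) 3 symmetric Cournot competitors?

Competition: Q = 6.9; Cournot: Q = 5.175

Inverting demand: P = 81 − 5Q.
Competitive firms price at marginal cost: P = 46.5, giving Q = 6.9.
In a 3-firm Cournot equilibrium, symmetry and the first-order condition give q = (81 − 46.5)/(20) = 1.725. So Q = 5.175 and P = 55.125.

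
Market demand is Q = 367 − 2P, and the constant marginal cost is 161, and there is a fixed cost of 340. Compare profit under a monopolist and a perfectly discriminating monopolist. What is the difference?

Profit rises by 253.125

Inverting demand: P = 183.5 − 0.5Q.
The monopolist equates marginal revenue to marginal cost: 183.5 − Q = 161, so Q = 22.5. From demand, P = 172.25.
Profit = (172.25 − 161)·22.5 − 340 = −86.875.
A perfectly discriminating monopolist sells every unit with P(Q) ≥ MC(Q), so output equals the competitive quantity Q = 45. Each buyer pays their reservation price, so CS = 0 and the firm captures all surplus.
PS equals the full surplus area, 506.25. Profit = 506.25 − 340 = 166.25.
Change in profit: 166.25 − −86.875 = 253.125.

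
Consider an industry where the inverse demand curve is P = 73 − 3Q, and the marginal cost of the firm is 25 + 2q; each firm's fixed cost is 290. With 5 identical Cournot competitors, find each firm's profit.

π_i = −266.96

Cournot with 5 identical firms: the symmetric best-response condition is 73 − 18q = 25 + 2q. Each firm produces q = 2.4, total output Q = 12, price P = 37.
Each firm's profit = 37·2.4 − (25·2.4 + ½·2·2.4²) − 290 = −266.96.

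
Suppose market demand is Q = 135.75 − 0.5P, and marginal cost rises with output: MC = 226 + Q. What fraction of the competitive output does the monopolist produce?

Inverting demand: P = 271.5 − 2Q.
Monopoly sets MR = MC: 271.5 − 4Q = 226 + Q ⇒ Q = 9.1, P = 271.5 − 2·9.1 = 253.3.
Under competition P = MC: 271.5 − 2Q = 226 + Q ⇒ Q = 91/6, P = 1447/6.
Ratio Q_m/Q_c = 9.1/(91/6) = 0.6.

Q_m/Q_c = 0.6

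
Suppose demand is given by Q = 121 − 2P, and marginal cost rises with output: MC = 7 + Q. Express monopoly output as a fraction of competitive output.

Q_m/Q_c = 0.75

Inverting demand: P = 60.5 − 0.5Q.
A monopolist chooses Q where MR = MC. MR = 60.5 − Q; setting this equal to 7 + Q gives Q = 26.75 and P = 47.125.
Competitive equilibrium sets price equal to marginal cost: 60.5 − 0.5Q = 7 + Q, so Q = 107/3 and P = 128/3.
Ratio Q_m/Q_c = 26.75/(107/3) = 0.75.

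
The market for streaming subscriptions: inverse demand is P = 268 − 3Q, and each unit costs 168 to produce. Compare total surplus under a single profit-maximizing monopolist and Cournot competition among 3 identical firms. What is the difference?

Total surplus rises by 312.5

The monopolist equates marginal revenue to marginal cost: 268 − 6Q = 168, so Q = 50/3. From demand, P = 218.
CS = ½·(268 − 218)·50/3 = 1250/3; PS = (218 − 168)·50/3 = 2500/3; TS = 1250.
Cournot with 3 identical firms: the symmetric best-response condition is 268 − 12q = 168. Each firm produces q = 25/3, total output Q = 25, price P = 193.
CS = ½·(268 − 193)·25 = 937.5; PS = (193 − 168)·25 = 625; TS = 1562.5.
Change in total surplus: 1562.5 − 1250 = 312.5.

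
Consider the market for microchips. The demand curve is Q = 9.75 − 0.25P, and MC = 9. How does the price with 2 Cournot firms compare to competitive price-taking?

Cournot: P = 19; Competition: P = 9

Inverting demand: P = 39 − 4Q.
With 2 symmetric Cournot firms, each firm's FOC gives 39 − 12q = 9, so q = 2.5, Q = 2·2.5 = 5, and P = 19.
Perfect competition: P = MC = 9, so 39 − 4Q = 9 and Q = 7.5.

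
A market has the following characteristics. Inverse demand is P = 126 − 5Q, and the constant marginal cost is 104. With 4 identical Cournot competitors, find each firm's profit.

π_i = 3.872

Cournot with 4 identical firms: the symmetric best-response condition is 126 − 25q = 104. Each firm produces q = 0.88, total output Q = 3.52, price P = 108.4.
Each firm's profit = (108.4 − 104)·0.88 = 3.872.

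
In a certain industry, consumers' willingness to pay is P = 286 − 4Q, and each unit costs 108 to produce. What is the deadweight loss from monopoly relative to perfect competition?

DWL = 990.125

Competitive firms price at marginal cost: P = 108, giving Q = 44.5.
The monopolist equates marginal revenue to marginal cost: 286 − 8Q = 108, so Q = 22.25. From demand, P = 197.
DWL is the triangle between Q = 22.25 and Q = 44.5: ½·(44.5 − 22.25)·(197 − 108) = 990.125.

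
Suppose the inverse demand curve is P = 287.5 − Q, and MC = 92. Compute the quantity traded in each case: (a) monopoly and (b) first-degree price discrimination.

A monopolist chooses Q where MR = MC. MR = 287.5 − 2Q; setting this equal to 92 gives Q = 97.75 and P = 189.75.
A perfectly discriminating monopolist sells every unit with P(Q) ≥ MC(Q), so output equals the competitive quantity Q = 195.5. Each buyer pays their reservation price, so CS = 0 and the firm captures all surplus.

Monopoly: Q = 97.75; Perfect PD: Q = 195.5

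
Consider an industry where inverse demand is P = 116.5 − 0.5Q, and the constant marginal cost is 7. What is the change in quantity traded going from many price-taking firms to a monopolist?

Q falls by 109.5

Perfect competition: P = MC = 7, so 116.5 − 0.5Q = 7 and Q = 219.
A monopolist chooses Q where MR = MC. MR = 116.5 − Q; setting this equal to 7 gives Q = 109.5 and P = 61.75.
Change in quantity traded: 109.5 − 219 = −109.5.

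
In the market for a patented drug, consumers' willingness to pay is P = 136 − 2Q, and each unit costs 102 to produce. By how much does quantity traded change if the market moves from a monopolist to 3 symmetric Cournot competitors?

Quantity traded rises by 4.25

Monopoly sets MR = MC: 136 − 4Q = 102 ⇒ Q = 8.5, P = 136 − 2·8.5 = 119.
Cournot with 3 identical firms: the symmetric best-response condition is 136 − 8q = 102. Each firm produces q = 4.25, total output Q = 12.75, price P = 110.5.
Change in quantity traded: 12.75 − 8.5 = 4.25.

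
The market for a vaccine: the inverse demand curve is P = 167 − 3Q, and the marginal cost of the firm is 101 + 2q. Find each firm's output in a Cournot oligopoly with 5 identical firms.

q_i = 3.3

With 5 symmetric Cournot firms, each firm's FOC gives 167 − 18q = 101 + 2q, so q = 3.3, Q = 5·3.3 = 16.5, and P = 117.5.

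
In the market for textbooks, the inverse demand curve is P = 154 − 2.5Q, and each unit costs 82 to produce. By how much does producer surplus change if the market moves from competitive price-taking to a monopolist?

Perfect competition: P = MC = 82, so 154 − 2.5Q = 82 and Q = 28.8.
PS = (82 − 82)·28.8 = 0.
The monopolist equates marginal revenue to marginal cost: 154 − 5Q = 82, so Q = 14.4. From demand, P = 118.
PS = (118 − 82)·14.4 = 518.4.
Change in producer surplus: 518.4 − 0 = 518.4.

Producer surplus rises by 518.4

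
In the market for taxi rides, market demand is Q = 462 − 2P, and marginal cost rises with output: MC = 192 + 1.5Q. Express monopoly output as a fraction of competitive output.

Inverting demand: P = 231 − 0.5Q.
A monopolist chooses Q where MR = MC. MR = 231 − Q; setting this equal to 192 + 1.5Q gives Q = 15.6 and P = 223.2.
Competitive equilibrium sets price equal to marginal cost: 231 − 0.5Q = 192 + 1.5Q, so Q = 19.5 and P = 221.25.
Ratio Q_m/Q_c = 15.6/19.5 = 0.8.

Q_m/Q_c = 0.8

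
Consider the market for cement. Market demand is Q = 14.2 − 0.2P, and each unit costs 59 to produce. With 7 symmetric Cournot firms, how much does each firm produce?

q_i = 0.3

Inverting demand: P = 71 − 5Q.
Cournot with 7 identical firms: the symmetric best-response condition is 71 − 40q = 59. Each firm produces q = 0.3, total output Q = 2.1, price P = 60.5.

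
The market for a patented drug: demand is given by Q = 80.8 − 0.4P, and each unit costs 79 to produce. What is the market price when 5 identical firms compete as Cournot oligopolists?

P = 99.5

Inverting demand: P = 202 − 2.5Q.
With 5 symmetric Cournot firms, each firm's FOC gives 202 − 15q = 79, so q = 8.2, Q = 5·8.2 = 41, and P = 99.5.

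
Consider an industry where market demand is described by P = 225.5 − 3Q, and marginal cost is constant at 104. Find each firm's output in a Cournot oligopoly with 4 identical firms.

Cournot with 4 identical firms: the symmetric best-response condition is 225.5 − 15q = 104. Each firm produces q = 8.1, total output Q = 32.4, price P = 128.3.

q_i = 8.1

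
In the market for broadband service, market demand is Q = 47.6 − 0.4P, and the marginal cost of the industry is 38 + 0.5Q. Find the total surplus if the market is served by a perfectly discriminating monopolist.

TS = 1093.5

Inverting demand: P = 119 − 2.5Q.
Under first-degree price discrimination the firm charges each unit its demand price and produces up to where P = MC, i.e. Q = 27. Consumer surplus is zero; producer surplus equals total surplus.
TS = 1093.5 (equal to competitive TS).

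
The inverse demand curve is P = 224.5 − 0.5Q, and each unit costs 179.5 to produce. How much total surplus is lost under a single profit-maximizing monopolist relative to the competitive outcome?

DWL = 506.25

Perfect competition: P = MC = 179.5, so 224.5 − 0.5Q = 179.5 and Q = 90.
The monopolist equates marginal revenue to marginal cost: 224.5 − Q = 179.5, so Q = 45. From demand, P = 202.
DWL is the triangle between Q = 45 and Q = 90: ½·(90 − 45)·(202 − 179.5) = 506.25.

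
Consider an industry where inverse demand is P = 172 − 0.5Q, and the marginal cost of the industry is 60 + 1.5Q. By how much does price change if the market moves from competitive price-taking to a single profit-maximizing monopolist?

P rises by 5.6

Competitive equilibrium sets price equal to marginal cost: 172 − 0.5Q = 60 + 1.5Q, so Q = 56 and P = 144.
The monopolist equates marginal revenue to marginal cost: 172 − Q = 60 + 1.5Q, so Q = 44.8. From demand, P = 149.6.
Change in price: 149.6 − 144 = 5.6.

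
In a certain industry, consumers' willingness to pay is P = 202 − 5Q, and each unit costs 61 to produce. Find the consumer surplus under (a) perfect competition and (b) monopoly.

Competition: CS = 1988.1; Monopoly: CS = 497.025

Perfect competition: P = MC = 61, so 202 − 5Q = 61 and Q = 28.2.
CS = ½·(202 − 61)·28.2 = 1988.1.
A monopolist chooses Q where MR = MC. MR = 202 − 10Q; setting this equal to 61 gives Q = 14.1 and P = 131.5.
CS = ½·(202 − 131.5)·14.1 = 497.025.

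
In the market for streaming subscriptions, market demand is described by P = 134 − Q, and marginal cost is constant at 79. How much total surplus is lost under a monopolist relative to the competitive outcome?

DWL = 378.125

Competitive firms price at marginal cost: P = 79, giving Q = 55.
A monopolist chooses Q where MR = MC. MR = 134 − 2Q; setting this equal to 79 gives Q = 27.5 and P = 106.5.
DWL is the triangle between Q = 27.5 and Q = 55: ½·(55 − 27.5)·(106.5 − 79) = 378.125.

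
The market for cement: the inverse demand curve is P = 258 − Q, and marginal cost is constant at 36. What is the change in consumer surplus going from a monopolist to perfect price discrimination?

CS falls by 6160.5

Monopoly sets MR = MC: 258 − 2Q = 36 ⇒ Q = 111, P = 258 − 111 = 147.
CS = ½·(258 − 147)·111 = 6160.5.
With perfect price discrimination, output is the efficient level Q = 222 (where demand meets MC), but every buyer pays their willingness to pay: CS = 0 and PS = total surplus.
CS = 0.
Change in consumer surplus: 0 − 6160.5 = −6160.5.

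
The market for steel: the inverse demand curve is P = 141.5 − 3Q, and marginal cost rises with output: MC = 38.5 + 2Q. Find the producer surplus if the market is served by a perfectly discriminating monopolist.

A perfectly discriminating monopolist sells every unit with P(Q) ≥ MC(Q), so output equals the competitive quantity Q = 20.6. Each buyer pays their reservation price, so CS = 0 and the firm captures all surplus.
PS = ½·(141.5 − 38.5)·20.6 = 1060.9.

PS = 1060.9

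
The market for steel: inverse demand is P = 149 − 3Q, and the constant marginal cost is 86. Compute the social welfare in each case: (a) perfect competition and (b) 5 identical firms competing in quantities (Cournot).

Competitive firms price at marginal cost: P = 86, giving Q = 21.
CS = ½·(149 − 86)·21 = 661.5; PS = (86 − 86)·21 = 0; TS = 661.5.
In a 5-firm Cournot equilibrium, symmetry and the first-order condition give q = (149 − 86)/(18) = 3.5. So Q = 17.5 and P = 96.5.
CS = ½·(149 − 96.5)·17.5 = 459.375; PS = (96.5 − 86)·17.5 = 183.75; TS = 643.125.

Competition: TS = 661.5; Cournot: TS = 643.125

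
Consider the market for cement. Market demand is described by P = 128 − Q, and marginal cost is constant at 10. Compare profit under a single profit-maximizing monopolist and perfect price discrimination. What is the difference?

Monopoly sets MR = MC: 128 − 2Q = 10 ⇒ Q = 59, P = 128 − 59 = 69.
Profit = (69 − 10)·59 = 3481.
A perfectly discriminating monopolist sells every unit with P(Q) ≥ MC(Q), so output equals the competitive quantity Q = 118. Each buyer pays their reservation price, so CS = 0 and the firm captures all surplus.
PS equals the full surplus area, 6962. Profit = 6962 = 6962.
Change in profit: 6962 − 3481 = 3481.

π rises by 3481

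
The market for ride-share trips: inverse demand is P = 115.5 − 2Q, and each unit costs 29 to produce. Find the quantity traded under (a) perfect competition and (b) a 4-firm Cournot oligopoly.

Competition: Q = 43.25; Cournot: Q = 34.6

Perfect competition: P = MC = 29, so 115.5 − 2Q = 29 and Q = 43.25.
Cournot with 4 identical firms: the symmetric best-response condition is 115.5 − 10q = 29. Each firm produces q = 8.65, total output Q = 34.6, price P = 46.3.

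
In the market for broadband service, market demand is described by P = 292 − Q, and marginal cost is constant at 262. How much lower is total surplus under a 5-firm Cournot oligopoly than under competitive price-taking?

Under competition P = MC = 262, so Q = (292 − 262)/1 = 30.
CS = ½·(292 − 262)·30 = 450; PS = (262 − 262)·30 = 0; TS = 450.
In a 5-firm Cournot equilibrium, symmetry and the first-order condition give q = (292 − 262)/(6) = 5. So Q = 25 and P = 267.
CS = ½·(292 − 267)·25 = 312.5; PS = (267 − 262)·25 = 125; TS = 437.5.
Change in total surplus: 437.5 − 450 = −12.5.

TS falls by 12.5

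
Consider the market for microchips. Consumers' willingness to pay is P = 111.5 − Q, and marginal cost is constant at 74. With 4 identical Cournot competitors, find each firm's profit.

π_i = 56.25

In a 4-firm Cournot equilibrium, symmetry and the first-order condition give q = (111.5 − 74)/(5) = 7.5. So Q = 30 and P = 81.5.
Each firm's profit = (81.5 − 74)·7.5 = 56.25.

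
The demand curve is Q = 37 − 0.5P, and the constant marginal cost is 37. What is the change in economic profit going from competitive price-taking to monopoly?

π rises by 171.125

Inverting demand: P = 74 − 2Q.
Competitive firms price at marginal cost: P = 37, giving Q = 18.5.
Profit = (37 − 37)·18.5 = 0.
A monopolist chooses Q where MR = MC. MR = 74 − 4Q; setting this equal to 37 gives Q = 9.25 and P = 55.5.
Profit = (55.5 − 37)·9.25 = 171.125.
Change in economic profit: 171.125 − 0 = 171.125.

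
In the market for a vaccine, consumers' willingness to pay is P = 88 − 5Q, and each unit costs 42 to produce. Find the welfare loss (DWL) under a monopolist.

Competitive firms price at marginal cost: P = 42, giving Q = 9.2.
Monopoly sets MR = MC: 88 − 10Q = 42 ⇒ Q = 4.6, P = 88 − 5·4.6 = 65.
DWL is the triangle between Q = 4.6 and Q = 9.2: ½·(9.2 − 4.6)·(65 − 42) = 52.9.

DWL = 52.9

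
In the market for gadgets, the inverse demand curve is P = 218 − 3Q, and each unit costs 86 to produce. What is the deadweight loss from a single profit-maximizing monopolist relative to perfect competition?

DWL = 726

Competitive firms price at marginal cost: P = 86, giving Q = 44.
A monopolist chooses Q where MR = MC. MR = 218 − 6Q; setting this equal to 86 gives Q = 22 and P = 152.
DWL is the triangle between Q = 22 and Q = 44: ½·(44 − 22)·(152 − 86) = 726.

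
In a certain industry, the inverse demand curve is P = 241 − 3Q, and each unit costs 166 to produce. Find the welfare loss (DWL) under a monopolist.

Perfect competition: P = MC = 166, so 241 − 3Q = 166 and Q = 25.
The monopolist equates marginal revenue to marginal cost: 241 − 6Q = 166, so Q = 12.5. From demand, P = 203.5.
DWL is the triangle between Q = 12.5 and Q = 25: ½·(25 − 12.5)·(203.5 − 166) = 234.375.

DWL = 234.375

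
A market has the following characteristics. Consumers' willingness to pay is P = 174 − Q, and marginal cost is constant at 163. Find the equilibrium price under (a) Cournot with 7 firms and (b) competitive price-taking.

Cournot: P = 164.375; Competition: P = 163

Cournot with 7 identical firms: the symmetric best-response condition is 174 − 8q = 163. Each firm produces q = 1.375, total output Q = 9.625, price P = 164.375.
Competitive firms price at marginal cost: P = 163, giving Q = 11.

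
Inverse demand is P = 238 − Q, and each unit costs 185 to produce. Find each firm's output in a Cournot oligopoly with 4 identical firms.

q_i = 10.6

In a 4-firm Cournot equilibrium, symmetry and the first-order condition give q = (238 − 185)/(5) = 10.6. So Q = 42.4 and P = 195.6.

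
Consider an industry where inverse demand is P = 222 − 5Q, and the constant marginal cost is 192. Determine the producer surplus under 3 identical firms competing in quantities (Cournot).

Cournot with 3 identical firms: the symmetric best-response condition is 222 − 20q = 192. Each firm produces q = 1.5, total output Q = 4.5, price P = 199.5.
PS = (199.5 − 192)·4.5 = 33.75.

PS = 33.75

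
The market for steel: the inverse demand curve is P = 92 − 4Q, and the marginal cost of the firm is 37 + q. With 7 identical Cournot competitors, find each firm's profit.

With 7 symmetric Cournot firms, each firm's FOC gives 92 − 32q = 37 + q, so q = 5/3, Q = 7·5/3 = 35/3, and P = 136/3.
Each firm's profit = 136/3·5/3 − (37·5/3 + ½·1·(5/3)²) = 12.5.

π_i = 12.5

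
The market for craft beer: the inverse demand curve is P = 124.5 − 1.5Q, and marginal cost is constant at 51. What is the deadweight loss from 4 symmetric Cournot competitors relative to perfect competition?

Under competition P = MC = 51, so Q = (124.5 − 51)/1.5 = 49.
With 4 symmetric Cournot firms, each firm's FOC gives 124.5 − 7.5q = 51, so q = 9.8, Q = 4·9.8 = 39.2, and P = 65.7.
DWL is the triangle between Q = 39.2 and Q = 49: ½·(49 − 39.2)·(65.7 − 51) = 72.03.

DWL = 72.03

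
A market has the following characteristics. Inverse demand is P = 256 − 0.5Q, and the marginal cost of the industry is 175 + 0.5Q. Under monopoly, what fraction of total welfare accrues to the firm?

PS/TS = 0.75

Monopoly sets MR = MC: 256 − Q = 175 + 0.5Q ⇒ Q = 54, P = 256 − 0.5·54 = 229.
CS = ½·(256 − 229)·54 = 729.
PS = P·Q − VC(Q) = 229·54 − (175·54 + ½·0.5·54²) = 2187.
Share captured = PS/TS = 2187/2916 = 0.75.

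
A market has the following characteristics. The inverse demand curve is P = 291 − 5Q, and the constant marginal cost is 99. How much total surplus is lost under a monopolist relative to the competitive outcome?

Perfect competition: P = MC = 99, so 291 − 5Q = 99 and Q = 38.4.
A monopolist chooses Q where MR = MC. MR = 291 − 10Q; setting this equal to 99 gives Q = 19.2 and P = 195.
DWL is the triangle between Q = 19.2 and Q = 38.4: ½·(38.4 − 19.2)·(195 − 99) = 921.6.

DWL = 921.6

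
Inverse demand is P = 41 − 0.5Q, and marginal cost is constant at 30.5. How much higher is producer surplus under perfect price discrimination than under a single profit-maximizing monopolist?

Monopoly sets MR = MC: 41 − Q = 30.5 ⇒ Q = 10.5, P = 41 − 0.5·10.5 = 35.75.
PS = (35.75 − 30.5)·10.5 = 55.125.
A perfectly discriminating monopolist sells every unit with P(Q) ≥ MC(Q), so output equals the competitive quantity Q = 21. Each buyer pays their reservation price, so CS = 0 and the firm captures all surplus.
PS = ½·(41 − 30.5)·21 = 110.25.
Change in producer surplus: 110.25 − 55.125 = 55.125.

PS rises by 55.125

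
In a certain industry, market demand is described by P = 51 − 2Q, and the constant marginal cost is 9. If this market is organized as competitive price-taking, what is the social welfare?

TS = 441

Under competition P = MC = 9, so Q = (51 − 9)/2 = 21.
CS = ½·(51 − 9)·21 = 441; PS = (9 − 9)·21 = 0; TS = 441.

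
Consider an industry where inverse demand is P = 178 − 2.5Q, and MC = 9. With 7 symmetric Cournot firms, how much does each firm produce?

q_i = 8.45

With 7 symmetric Cournot firms, each firm's FOC gives 178 − 20q = 9, so q = 8.45, Q = 7·8.45 = 59.15, and P = 30.125.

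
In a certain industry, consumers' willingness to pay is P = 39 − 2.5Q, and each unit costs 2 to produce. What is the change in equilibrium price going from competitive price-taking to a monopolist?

Under competition P = MC = 2, so Q = (39 − 2)/2.5 = 14.8.
A monopolist chooses Q where MR = MC. MR = 39 − 5Q; setting this equal to 2 gives Q = 7.4 and P = 20.5.
Change in equilibrium price: 20.5 − 2 = 18.5.

Equilibrium price rises by 18.5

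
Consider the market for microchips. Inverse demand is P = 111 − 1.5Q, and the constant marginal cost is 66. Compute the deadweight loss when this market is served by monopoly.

Under competition P = MC = 66, so Q = (111 − 66)/1.5 = 30.
A monopolist chooses Q where MR = MC. MR = 111 − 3Q; setting this equal to 66 gives Q = 15 and P = 88.5.
DWL is the triangle between Q = 15 and Q = 30: ½·(30 − 15)·(88.5 − 66) = 168.75.

DWL = 168.75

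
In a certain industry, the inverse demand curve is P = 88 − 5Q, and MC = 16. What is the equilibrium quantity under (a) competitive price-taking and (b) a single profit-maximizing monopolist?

Competitive firms price at marginal cost: P = 16, giving Q = 14.4.
The monopolist equates marginal revenue to marginal cost: 88 − 10Q = 16, so Q = 7.2. From demand, P = 52.

Competition: Q = 14.4; Monopoly: Q = 7.2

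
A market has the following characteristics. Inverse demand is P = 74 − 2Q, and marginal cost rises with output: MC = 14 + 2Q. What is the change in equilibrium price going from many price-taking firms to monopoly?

Under competition P = MC: 74 − 2Q = 14 + 2Q ⇒ Q = 15, P = 44.
A monopolist chooses Q where MR = MC. MR = 74 − 4Q; setting this equal to 14 + 2Q gives Q = 10 and P = 54.
Change in equilibrium price: 54 − 44 = 10.

Equilibrium price rises by 10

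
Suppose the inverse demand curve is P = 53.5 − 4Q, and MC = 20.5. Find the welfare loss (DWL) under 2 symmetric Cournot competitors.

Under competition P = MC = 20.5, so Q = (53.5 − 20.5)/4 = 8.25.
Cournot with 2 identical firms: the symmetric best-response condition is 53.5 − 12q = 20.5. Each firm produces q = 2.75, total output Q = 5.5, price P = 31.5.
DWL is the triangle between Q = 5.5 and Q = 8.25: ½·(8.25 − 5.5)·(31.5 − 20.5) = 15.125.

DWL = 15.125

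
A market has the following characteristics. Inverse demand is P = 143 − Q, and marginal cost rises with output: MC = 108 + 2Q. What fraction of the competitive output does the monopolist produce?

The monopolist equates marginal revenue to marginal cost: 143 − 2Q = 108 + 2Q, so Q = 8.75. From demand, P = 134.25.
Competitive equilibrium sets price equal to marginal cost: 143 − Q = 108 + 2Q, so Q = 35/3 and P = 394/3.
Ratio Q_m/Q_c = 8.75/(35/3) = 0.75.

Q_m/Q_c = 0.75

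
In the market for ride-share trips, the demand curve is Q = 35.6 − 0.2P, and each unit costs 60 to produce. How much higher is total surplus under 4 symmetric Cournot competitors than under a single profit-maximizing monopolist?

TS rises by 292.404

Inverting demand: P = 178 − 5Q.
A monopolist chooses Q where MR = MC. MR = 178 − 10Q; setting this equal to 60 gives Q = 11.8 and P = 119.
CS = ½·(178 − 119)·11.8 = 348.1; PS = (119 − 60)·11.8 = 696.2; TS = 1044.3.
With 4 symmetric Cournot firms, each firm's FOC gives 178 − 25q = 60, so q = 4.72, Q = 4·4.72 = 18.88, and P = 83.6.
CS = ½·(178 − 83.6)·18.88 = 891.136; PS = (83.6 − 60)·18.88 = 445.568; TS = 1336.704.
Change in total surplus: 1336.704 − 1044.3 = 292.404.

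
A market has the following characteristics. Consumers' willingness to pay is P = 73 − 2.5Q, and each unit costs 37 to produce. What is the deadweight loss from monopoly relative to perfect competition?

DWL = 64.8

Under competition P = MC = 37, so Q = (73 − 37)/2.5 = 14.4.
Monopoly sets MR = MC: 73 − 5Q = 37 ⇒ Q = 7.2, P = 73 − 2.5·7.2 = 55.
DWL is the triangle between Q = 7.2 and Q = 14.4: ½·(14.4 − 7.2)·(55 − 37) = 64.8.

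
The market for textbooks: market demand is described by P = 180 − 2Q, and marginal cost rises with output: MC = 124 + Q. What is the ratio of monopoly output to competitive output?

The monopolist equates marginal revenue to marginal cost: 180 − 4Q = 124 + Q, so Q = 11.2. From demand, P = 157.6.
Competitive equilibrium sets price equal to marginal cost: 180 − 2Q = 124 + Q, so Q = 56/3 and P = 428/3.
Ratio Q_m/Q_c = 11.2/(56/3) = 0.6.

Q_m/Q_c = 0.6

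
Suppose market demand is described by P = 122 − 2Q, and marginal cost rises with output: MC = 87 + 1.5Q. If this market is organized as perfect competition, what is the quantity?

Q = 10

Competitive equilibrium sets price equal to marginal cost: 122 − 2Q = 87 + 1.5Q, so Q = 10 and P = 102.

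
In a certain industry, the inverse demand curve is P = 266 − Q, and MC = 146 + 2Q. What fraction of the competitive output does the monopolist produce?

Q_m/Q_c = 0.75

Monopoly sets MR = MC: 266 − 2Q = 146 + 2Q ⇒ Q = 30, P = 266 − 30 = 236.
Under competition P = MC: 266 − Q = 146 + 2Q ⇒ Q = 40, P = 226.
Ratio Q_m/Q_c = 30/40 = 0.75.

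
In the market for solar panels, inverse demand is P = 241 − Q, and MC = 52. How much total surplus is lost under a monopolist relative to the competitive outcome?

DWL = 4465.125

Perfect competition: P = MC = 52, so 241 − Q = 52 and Q = 189.
A monopolist chooses Q where MR = MC. MR = 241 − 2Q; setting this equal to 52 gives Q = 94.5 and P = 146.5.
DWL is the triangle between Q = 94.5 and Q = 189: ½·(189 − 94.5)·(146.5 − 52) = 4465.125.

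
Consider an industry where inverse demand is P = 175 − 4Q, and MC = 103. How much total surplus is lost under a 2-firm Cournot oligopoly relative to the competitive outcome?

Competitive firms price at marginal cost: P = 103, giving Q = 18.
In a 2-firm Cournot equilibrium, symmetry and the first-order condition give q = (175 − 103)/(12) = 6. So Q = 12 and P = 127.
DWL is the triangle between Q = 12 and Q = 18: ½·(18 − 12)·(127 − 103) = 72.

DWL = 72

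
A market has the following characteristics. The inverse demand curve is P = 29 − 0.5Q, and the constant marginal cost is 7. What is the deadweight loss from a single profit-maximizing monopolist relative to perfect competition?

Perfect competition: P = MC = 7, so 29 − 0.5Q = 7 and Q = 44.
Monopoly sets MR = MC: 29 − Q = 7 ⇒ Q = 22, P = 29 − 0.5·22 = 18.
DWL is the triangle between Q = 22 and Q = 44: ½·(44 − 22)·(18 − 7) = 121.

DWL = 121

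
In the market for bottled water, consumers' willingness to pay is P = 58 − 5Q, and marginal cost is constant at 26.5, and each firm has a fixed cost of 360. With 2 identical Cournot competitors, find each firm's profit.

In a 2-firm Cournot equilibrium, symmetry and the first-order condition give q = (58 − 26.5)/(15) = 2.1. So Q = 4.2 and P = 37.
Each firm's profit = (37 − 26.5)·2.1 − 360 = −337.95.

π_i = −337.95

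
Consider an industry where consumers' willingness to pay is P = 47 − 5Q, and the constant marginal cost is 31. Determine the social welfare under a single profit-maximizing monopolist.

The monopolist equates marginal revenue to marginal cost: 47 − 10Q = 31, so Q = 1.6. From demand, P = 39.
CS = ½·(47 − 39)·1.6 = 6.4; PS = (39 − 31)·1.6 = 12.8; TS = 19.2.

TS = 19.2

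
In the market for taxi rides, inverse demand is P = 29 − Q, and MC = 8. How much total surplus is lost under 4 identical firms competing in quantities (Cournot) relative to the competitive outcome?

DWL = 8.82

Competitive firms price at marginal cost: P = 8, giving Q = 21.
Cournot with 4 identical firms: the symmetric best-response condition is 29 − 5q = 8. Each firm produces q = 4.2, total output Q = 16.8, price P = 12.2.
DWL is the triangle between Q = 16.8 and Q = 21: ½·(21 − 16.8)·(12.2 − 8) = 8.82.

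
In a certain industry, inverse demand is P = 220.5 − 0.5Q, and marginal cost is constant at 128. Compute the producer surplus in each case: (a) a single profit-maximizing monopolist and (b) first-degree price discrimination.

Monopoly: PS = 4278.125; Perfect PD: PS = 8556.25

A monopolist chooses Q where MR = MC. MR = 220.5 − Q; setting this equal to 128 gives Q = 92.5 and P = 174.25.
PS = (174.25 − 128)·92.5 = 4278.125.
A perfectly discriminating monopolist sells every unit with P(Q) ≥ MC(Q), so output equals the competitive quantity Q = 185. Each buyer pays their reservation price, so CS = 0 and the firm captures all surplus.
PS = ½·(220.5 − 128)·185 = 8556.25.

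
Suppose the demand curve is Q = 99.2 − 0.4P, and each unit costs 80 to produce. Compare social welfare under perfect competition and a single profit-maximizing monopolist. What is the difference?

Social welfare falls by 1411.2

Inverting demand: P = 248 − 2.5Q.
Under competition P = MC = 80, so Q = (248 − 80)/2.5 = 67.2.
CS = ½·(248 − 80)·67.2 = 5644.8; PS = (80 − 80)·67.2 = 0; TS = 5644.8.
The monopolist equates marginal revenue to marginal cost: 248 − 5Q = 80, so Q = 33.6. From demand, P = 164.
CS = ½·(248 − 164)·33.6 = 1411.2; PS = (164 − 80)·33.6 = 2822.4; TS = 4233.6.
Change in social welfare: 4233.6 − 5644.8 = −1411.2.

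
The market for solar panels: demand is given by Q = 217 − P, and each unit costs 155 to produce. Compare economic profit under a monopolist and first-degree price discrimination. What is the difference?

Economic profit rises by 961

Inverting demand: P = 217 − Q.
A monopolist chooses Q where MR = MC. MR = 217 − 2Q; setting this equal to 155 gives Q = 31 and P = 186.
Profit = (186 − 155)·31 = 961.
Under first-degree price discrimination the firm charges each unit its demand price and produces up to where P = MC, i.e. Q = 62. Consumer surplus is zero; producer surplus equals total surplus.
PS equals the full surplus area, 1922. Profit = 1922 = 1922.
Change in economic profit: 1922 − 961 = 961.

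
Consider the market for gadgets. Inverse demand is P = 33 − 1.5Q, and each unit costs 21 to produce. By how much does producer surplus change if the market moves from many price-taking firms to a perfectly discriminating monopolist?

Under competition P = MC = 21, so Q = (33 − 21)/1.5 = 8.
PS = (21 − 21)·8 = 0.
Under first-degree price discrimination the firm charges each unit its demand price and produces up to where P = MC, i.e. Q = 8. Consumer surplus is zero; producer surplus equals total surplus.
PS = ½·(33 − 21)·8 = 48.
Change in producer surplus: 48 − 0 = 48.

PS rises by 48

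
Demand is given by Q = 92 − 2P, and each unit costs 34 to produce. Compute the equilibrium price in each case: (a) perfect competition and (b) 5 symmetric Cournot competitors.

Inverting demand: P = 46 − 0.5Q.
Perfect competition: P = MC = 34, so 46 − 0.5Q = 34 and Q = 24.
In a 5-firm Cournot equilibrium, symmetry and the first-order condition give q = (46 − 34)/(3) = 4. So Q = 20 and P = 36.

Competition: P = 34; Cournot: P = 36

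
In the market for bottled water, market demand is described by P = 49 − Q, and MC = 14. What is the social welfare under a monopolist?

A monopolist chooses Q where MR = MC. MR = 49 − 2Q; setting this equal to 14 gives Q = 17.5 and P = 31.5.
CS = ½·(49 − 31.5)·17.5 = 153.125; PS = (31.5 − 14)·17.5 = 306.25; TS = 459.375.

TS = 459.375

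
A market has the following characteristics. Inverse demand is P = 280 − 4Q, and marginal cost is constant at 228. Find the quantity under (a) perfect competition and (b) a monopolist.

Perfect competition: P = MC = 228, so 280 − 4Q = 228 and Q = 13.
A monopolist chooses Q where MR = MC. MR = 280 − 8Q; setting this equal to 228 gives Q = 6.5 and P = 254.

Competition: Q = 13; Monopoly: Q = 6.5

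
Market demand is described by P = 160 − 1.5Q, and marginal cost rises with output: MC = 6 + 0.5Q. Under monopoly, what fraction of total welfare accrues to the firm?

PS/TS = 0.7

The monopolist equates marginal revenue to marginal cost: 160 − 3Q = 6 + 0.5Q, so Q = 44. From demand, P = 94.
CS = ½·(160 − 94)·44 = 1452.
PS = P·Q − VC(Q) = 94·44 − (6·44 + ½·0.5·44²) = 3388.
Share captured = PS/TS = 3388/4840 = 0.7.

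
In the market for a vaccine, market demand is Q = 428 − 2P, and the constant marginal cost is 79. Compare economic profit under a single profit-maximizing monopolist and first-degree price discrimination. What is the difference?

Inverting demand: P = 214 − 0.5Q.
Monopoly sets MR = MC: 214 − Q = 79 ⇒ Q = 135, P = 214 − 0.5·135 = 146.5.
Profit = (146.5 − 79)·135 = 9112.5.
A perfectly discriminating monopolist sells every unit with P(Q) ≥ MC(Q), so output equals the competitive quantity Q = 270. Each buyer pays their reservation price, so CS = 0 and the firm captures all surplus.
PS equals the full surplus area, 18225. Profit = 18225 = 18225.
Change in economic profit: 18225 − 9112.5 = 9112.5.

Economic profit rises by 9112.5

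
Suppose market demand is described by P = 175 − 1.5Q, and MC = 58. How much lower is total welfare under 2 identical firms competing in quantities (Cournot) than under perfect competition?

Under competition P = MC = 58, so Q = (175 − 58)/1.5 = 78.
CS = ½·(175 − 58)·78 = 4563; PS = (58 − 58)·78 = 0; TS = 4563.
With 2 symmetric Cournot firms, each firm's FOC gives 175 − 4.5q = 58, so q = 26, Q = 2·26 = 52, and P = 97.
CS = ½·(175 − 97)·52 = 2028; PS = (97 − 58)·52 = 2028; TS = 4056.
Change in total welfare: 4056 − 4563 = −507.

Total welfare falls by 507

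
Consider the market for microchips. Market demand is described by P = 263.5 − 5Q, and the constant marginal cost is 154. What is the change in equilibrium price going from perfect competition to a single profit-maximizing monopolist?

Competitive firms price at marginal cost: P = 154, giving Q = 21.9.
A monopolist chooses Q where MR = MC. MR = 263.5 − 10Q; setting this equal to 154 gives Q = 10.95 and P = 208.75.
Change in equilibrium price: 208.75 − 154 = 54.75.

P rises by 54.75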